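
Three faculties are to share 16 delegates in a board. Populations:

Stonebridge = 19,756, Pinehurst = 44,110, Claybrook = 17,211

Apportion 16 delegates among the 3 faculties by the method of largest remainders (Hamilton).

Stonebridge: 4; Pinehurst: 9; Claybrook: 3

Standard divisor: 81077 ÷ 16 ≈ 5067.312.
Standard quotas: Stonebridge 3.8987, Pinehurst 8.7048, Claybrook 3.3965.
Lower quotas: Stonebridge 3, Pinehurst 8, Claybrook 3 (sum 14, leaving 2 seats).
Remainders in descending order: Stonebridge 0.8987, Pinehurst 0.7048, Claybrook 0.3965.
The surplus seats go to Stonebridge, Pinehurst.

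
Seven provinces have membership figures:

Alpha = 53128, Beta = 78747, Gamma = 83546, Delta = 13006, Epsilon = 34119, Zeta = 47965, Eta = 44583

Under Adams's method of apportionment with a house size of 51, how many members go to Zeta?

7

Standard divisor 355094/51 ≈ 6962.627; standard quotas: Alpha 7.630, Beta 11.310, Gamma 11.999, Delta 1.868, Epsilon 4.900, Zeta 6.889, Eta 6.403.
Rounding up gives 8, 12, 12, 2, 5, 7, 7 = 53 seats, so the divisor must be adjusted.
With modified divisor 7500: modified quotas Alpha 7.084, Beta 10.500, Gamma 11.139, Delta 1.734, Epsilon 4.549, Zeta 6.395, Eta 5.944.
Rounding up: Alpha 8, Beta 11, Gamma 12, Delta 2, Epsilon 5, Zeta 7, Eta 6 (total 51).
Zeta receives 7.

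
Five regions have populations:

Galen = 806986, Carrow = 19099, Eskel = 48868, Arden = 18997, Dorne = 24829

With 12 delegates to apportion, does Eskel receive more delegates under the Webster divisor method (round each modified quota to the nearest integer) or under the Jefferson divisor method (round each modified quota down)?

Webster: Galen 11, Carrow 0, Eskel 1, Arden 0, Dorne 0.
Jefferson: Galen 12, Carrow 0, Eskel 0, Arden 0, Dorne 0.
Eskel gets 1 under Webster and 0 under Jefferson.

Webster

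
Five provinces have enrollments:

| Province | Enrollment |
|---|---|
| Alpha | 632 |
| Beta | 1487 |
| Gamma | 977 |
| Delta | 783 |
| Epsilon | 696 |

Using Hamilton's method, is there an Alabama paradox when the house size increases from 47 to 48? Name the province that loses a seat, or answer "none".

none

At 47 seats: Alpha 7, Beta 15, Gamma 10, Delta 8, Epsilon 7.
At 48 seats: Alpha 7, Beta 16, Gamma 10, Delta 8, Epsilon 7.
No province's allocation decreased.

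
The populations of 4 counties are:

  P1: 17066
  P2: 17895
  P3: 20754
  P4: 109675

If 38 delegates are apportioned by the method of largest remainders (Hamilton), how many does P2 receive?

Total 165390; standard divisor 165390/38 ≈ 4352.368.
Standard quotas: P1 3.9211, P2 4.1116, P3 4.7684, P4 25.1989.
Lower quotas: P1 3, P2 4, P3 4, P4 25 (sum 36, leaving 2 seats).
Remainders in descending order: P1 0.9211, P3 0.7684, P4 0.1989, P2 0.1116.
The surplus seats go to P1, P3.
P2 receives 4.

4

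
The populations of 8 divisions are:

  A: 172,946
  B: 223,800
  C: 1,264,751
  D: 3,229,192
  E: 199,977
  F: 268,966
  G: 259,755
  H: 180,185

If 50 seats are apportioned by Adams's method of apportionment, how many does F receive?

Standard divisor 5799572/50 ≈ 115991.44; standard quotas: A 1.491, B 1.929, C 10.904, D 27.840, E 1.724, F 2.319, G 2.239, H 1.553.
Rounding up gives 2, 2, 11, 28, 2, 3, 3, 2 = 53 seats, so the divisor must be adjusted.
With modified divisor 127800: modified quotas A 1.353, B 1.751, C 9.896, D 25.268, E 1.565, F 2.105, G 2.033, H 1.410.
Rounding up: A 2, B 2, C 10, D 26, E 2, F 3, G 3, H 2 (total 50).
F receives 3.

3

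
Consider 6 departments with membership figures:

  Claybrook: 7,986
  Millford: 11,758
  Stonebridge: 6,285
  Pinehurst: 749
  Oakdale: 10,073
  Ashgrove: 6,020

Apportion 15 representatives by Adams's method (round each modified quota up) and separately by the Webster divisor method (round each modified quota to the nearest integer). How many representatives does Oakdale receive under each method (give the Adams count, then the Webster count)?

Adams: Claybrook 3, Millford 4, Stonebridge 2, Pinehurst 1, Oakdale 3, Ashgrove 2.
Webster: Claybrook 3, Millford 4, Stonebridge 2, Pinehurst 0, Oakdale 4, Ashgrove 2.
Oakdale gets 3 under Adams and 4 under Webster.

3 and 4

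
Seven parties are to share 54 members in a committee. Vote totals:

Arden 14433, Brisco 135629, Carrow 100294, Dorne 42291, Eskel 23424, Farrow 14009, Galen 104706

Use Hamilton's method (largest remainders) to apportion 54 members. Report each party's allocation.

Total 434786; standard divisor 434786/54 ≈ 8051.593.
Standard quotas: Arden 1.7926, Brisco 16.8450, Carrow 12.4564, Dorne 5.2525, Eskel 2.9092, Farrow 1.7399, Galen 13.0044.
Lower quotas: Arden 1, Brisco 16, Carrow 12, Dorne 5, Eskel 2, Farrow 1, Galen 13 (sum 50, leaving 4 seats).
Remainders in descending order: Eskel 0.9092, Brisco 0.8450, Arden 0.7926, Farrow 0.7399, Carrow 0.4564, Dorne 0.2525, Galen 0.0044.
The surplus seats go to Eskel, Brisco, Arden, Farrow.

Arden 2, Brisco 17, Carrow 12, Dorne 5, Eskel 3, Farrow 2, Galen 13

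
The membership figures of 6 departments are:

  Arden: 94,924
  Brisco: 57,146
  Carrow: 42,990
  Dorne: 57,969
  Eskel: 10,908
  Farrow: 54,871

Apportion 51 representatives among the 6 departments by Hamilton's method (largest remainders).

Arden: 15, Brisco: 9, Carrow: 7, Dorne: 9, Eskel: 2, Farrow: 9

Standard divisor: 318808 ÷ 51 ≈ 6251.137.
Standard quotas: Arden 15.1851, Brisco 9.1417, Carrow 6.8771, Dorne 9.2734, Eskel 1.7450, Farrow 8.7778.
Lower quotas: Arden 15, Brisco 9, Carrow 6, Dorne 9, Eskel 1, Farrow 8 (sum 48, leaving 3 seats).
Remainders in descending order: Carrow 0.8771, Farrow 0.7778, Eskel 0.7450, Dorne 0.2734, Arden 0.1851, Brisco 0.1417.
The surplus seats go to Carrow, Farrow, Eskel.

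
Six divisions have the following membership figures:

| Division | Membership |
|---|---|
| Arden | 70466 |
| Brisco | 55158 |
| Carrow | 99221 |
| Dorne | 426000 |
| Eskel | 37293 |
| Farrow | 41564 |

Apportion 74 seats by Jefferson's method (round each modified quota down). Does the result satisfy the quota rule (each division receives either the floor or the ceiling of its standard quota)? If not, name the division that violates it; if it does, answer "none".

Dorne

Standard quotas: Arden 7.146, Brisco 5.594, Carrow 10.062, Dorne 43.201, Eskel 3.782, Farrow 4.215.
Jefferson allocation: Arden 7, Brisco 5, Carrow 10, Dorne 45, Eskel 3, Farrow 4.
Dorne has quota 43.201 (lower 43, upper 44) but receives 45 — outside the quota interval.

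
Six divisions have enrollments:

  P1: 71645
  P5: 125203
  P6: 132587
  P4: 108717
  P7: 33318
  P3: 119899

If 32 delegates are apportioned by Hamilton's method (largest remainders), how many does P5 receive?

Total 591369; standard divisor 591369/32 ≈ 18480.281.
Standard quotas: P1 3.8768, P5 6.7750, P6 7.1745, P4 5.8829, P7 1.8029, P3 6.4879.
Lower quotas: P1 3, P5 6, P6 7, P4 5, P7 1, P3 6 (sum 28, leaving 4 seats).
Remainders in descending order: P4 0.8829, P1 0.8768, P7 0.8029, P5 0.7750, P3 0.4879, P6 0.1745.
The surplus seats go to P4, P1, P7, P5.
P5 receives 7.

7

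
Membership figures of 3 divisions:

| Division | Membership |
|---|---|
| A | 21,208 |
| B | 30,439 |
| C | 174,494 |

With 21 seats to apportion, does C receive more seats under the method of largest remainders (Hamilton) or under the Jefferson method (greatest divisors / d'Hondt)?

Jefferson

Hamilton: A 2, B 3, C 16.
Jefferson: A 2, B 2, C 17.
C gets 16 under Hamilton and 17 under Jefferson.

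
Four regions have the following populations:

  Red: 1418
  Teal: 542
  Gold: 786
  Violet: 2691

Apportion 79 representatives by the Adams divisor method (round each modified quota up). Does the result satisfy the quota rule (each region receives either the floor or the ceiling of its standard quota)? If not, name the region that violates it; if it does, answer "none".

Standard quotas: Red 20.604, Teal 7.875, Gold 11.421, Violet 39.100.
Adams allocation: Red 21, Teal 8, Gold 12, Violet 38.
Violet has quota 39.100 (lower 39, upper 40) but receives 38 — outside the quota interval.

Violet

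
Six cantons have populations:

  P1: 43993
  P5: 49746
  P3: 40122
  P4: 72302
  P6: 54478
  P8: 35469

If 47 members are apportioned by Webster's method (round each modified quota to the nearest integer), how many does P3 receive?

Standard divisor 296110/47 ≈ 6300.213; standard quotas: P1 6.983, P5 7.896, P3 6.368, P4 11.476, P6 8.647, P8 5.630.
Rounding to the nearest integer gives P1 7, P5 8, P3 6, P4 11, P6 9, P8 6 — total 47, matching the house size, so no adjustment is needed.
P3 receives 6.

6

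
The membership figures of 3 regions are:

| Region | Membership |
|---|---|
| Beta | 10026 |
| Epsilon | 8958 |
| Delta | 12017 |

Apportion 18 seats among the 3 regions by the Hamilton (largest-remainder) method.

Standard divisor: 31001 ÷ 18 ≈ 1722.278.
Standard quotas: Beta 5.8214, Epsilon 5.2013, Delta 6.9774.
Lower quotas: Beta 5, Epsilon 5, Delta 6 (sum 16, leaving 2 seats).
Remainders in descending order: Delta 0.9774, Beta 0.8214, Epsilon 0.2013.
The surplus seats go to Delta, Beta.

Beta 6; Epsilon 5; Delta 7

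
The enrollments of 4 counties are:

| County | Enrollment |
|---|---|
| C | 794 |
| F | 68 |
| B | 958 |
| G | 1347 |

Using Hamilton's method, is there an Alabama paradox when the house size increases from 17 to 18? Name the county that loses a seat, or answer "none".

F

At 17 seats: C 4, F 1, B 5, G 7.
At 18 seats: C 5, F 0, B 5, G 8.
F drops from 1 to 0.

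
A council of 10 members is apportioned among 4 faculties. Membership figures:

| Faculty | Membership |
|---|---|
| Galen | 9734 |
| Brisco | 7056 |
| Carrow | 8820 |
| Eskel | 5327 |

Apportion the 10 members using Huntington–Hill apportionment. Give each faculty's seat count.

With divisor 3241: modified quotas Galen 3.003, Brisco 2.177, Carrow 2.721, Eskel 1.644.
Geometric-mean thresholds: Galen √(3·4)=3.464, Brisco √(2·3)=2.449, Carrow √(2·3)=2.449, Eskel √(1·2)=1.414.
Each quota rounded against its threshold gives Galen 3, Brisco 2, Carrow 3, Eskel 2 (total 10).

Galen: 3, Brisco: 2, Carrow: 3, Eskel: 2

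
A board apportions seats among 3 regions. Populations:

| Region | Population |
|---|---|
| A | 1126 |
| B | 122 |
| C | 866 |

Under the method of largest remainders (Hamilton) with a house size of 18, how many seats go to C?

Standard divisor: 2114 ÷ 18 ≈ 117.444.
Standard quotas: A 9.588, B 1.039, C 7.374.
Lower quotas: A 9, B 1, C 7 (sum 17, leaving 1 seat).
Remainders in descending order: A 0.588, C 0.374, B 0.039.
Largest remainder: A receives the extra seat.
C receives 7.

7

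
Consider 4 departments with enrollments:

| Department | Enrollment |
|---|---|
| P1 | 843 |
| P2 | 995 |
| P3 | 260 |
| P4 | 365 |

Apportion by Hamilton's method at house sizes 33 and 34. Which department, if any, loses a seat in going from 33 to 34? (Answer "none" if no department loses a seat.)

P3

At 33 seats: P1 11, P2 13, P3 4, P4 5.
At 34 seats: P1 12, P2 14, P3 3, P4 5.
P3 drops from 4 to 3.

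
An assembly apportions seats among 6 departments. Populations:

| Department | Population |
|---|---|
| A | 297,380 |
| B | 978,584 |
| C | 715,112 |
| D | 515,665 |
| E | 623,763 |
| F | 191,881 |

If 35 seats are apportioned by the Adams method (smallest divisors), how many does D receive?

6

Standard divisor 3322385/35 ≈ 94925.286; standard quotas: A 3.133, B 10.309, C 7.533, D 5.432, E 6.571, F 2.021.
Rounding up gives 4, 11, 8, 6, 7, 3 = 39 seats, so the divisor must be adjusted.
With modified divisor 102600: modified quotas A 2.898, B 9.538, C 6.970, D 5.026, E 6.080, F 1.870.
Rounding up: A 3, B 10, C 7, D 6, E 7, F 2 (total 35).
D receives 6.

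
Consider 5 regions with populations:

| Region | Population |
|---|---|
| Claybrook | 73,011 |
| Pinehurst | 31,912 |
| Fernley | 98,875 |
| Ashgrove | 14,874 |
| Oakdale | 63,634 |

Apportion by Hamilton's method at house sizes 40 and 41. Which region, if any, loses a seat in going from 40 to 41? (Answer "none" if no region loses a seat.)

none

At 40 seats: Claybrook 10, Pinehurst 5, Fernley 14, Ashgrove 2, Oakdale 9.
At 41 seats: Claybrook 11, Pinehurst 5, Fernley 14, Ashgrove 2, Oakdale 9.
No region's allocation decreased.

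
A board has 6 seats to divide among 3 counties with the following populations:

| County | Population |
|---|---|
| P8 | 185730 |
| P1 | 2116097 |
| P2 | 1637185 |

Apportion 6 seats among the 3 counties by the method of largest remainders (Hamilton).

Total 3939012; standard divisor 3939012/6 = 656502.
Standard quotas: P8 0.2829, P1 3.2233, P2 2.4938.
Lower quotas: P8 0, P1 3, P2 2 (sum 5, leaving 1 seat).
Remainders in descending order: P2 0.4938, P8 0.2829, P1 0.2233.
Largest remainder: P2 receives the extra seat.

P8=0; P1=3; P2=3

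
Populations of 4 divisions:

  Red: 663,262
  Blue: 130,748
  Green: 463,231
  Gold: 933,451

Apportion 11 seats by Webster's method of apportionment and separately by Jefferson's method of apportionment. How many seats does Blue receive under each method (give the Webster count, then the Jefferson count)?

1 and 0

Webster: Red 3, Blue 1, Green 2, Gold 5.
Jefferson: Red 4, Blue 0, Green 2, Gold 5.
Blue gets 1 under Webster and 0 under Jefferson.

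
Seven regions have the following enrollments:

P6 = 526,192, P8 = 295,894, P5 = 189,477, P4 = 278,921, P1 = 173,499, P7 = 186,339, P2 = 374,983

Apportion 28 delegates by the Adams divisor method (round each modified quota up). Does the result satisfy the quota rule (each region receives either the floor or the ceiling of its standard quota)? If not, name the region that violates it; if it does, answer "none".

Standard quotas: P6 7.275, P8 4.091, P5 2.620, P4 3.856, P1 2.399, P7 2.576, P2 5.184.
Adams allocation: P6 7, P8 4, P5 3, P4 4, P1 2, P7 3, P2 5.
Every allocation lies between the lower and upper quota.

none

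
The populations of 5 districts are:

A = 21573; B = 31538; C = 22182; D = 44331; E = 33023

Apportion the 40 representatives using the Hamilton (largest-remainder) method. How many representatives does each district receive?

Standard divisor: 152647 ÷ 40 ≈ 3816.175.
Standard quotas: A 5.6530, B 8.2643, C 5.8126, D 11.6166, E 8.6534.
Lower quotas: A 5, B 8, C 5, D 11, E 8 (sum 37, leaving 3 seats).
Remainders in descending order: C 0.8126, E 0.6534, A 0.6530, D 0.6166, B 0.2643.
The surplus seats go to C, E, A.

A=6, B=8, C=6, D=11, E=9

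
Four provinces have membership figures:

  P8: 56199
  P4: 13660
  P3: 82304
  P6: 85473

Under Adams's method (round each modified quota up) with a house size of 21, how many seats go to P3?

Standard divisor 237636/21 ≈ 11316; standard quotas: P8 4.966, P4 1.207, P3 7.273, P6 7.553.
Rounding up gives 5, 2, 8, 8 = 23 seats, so the divisor must be adjusted.
With modified divisor 12900: modified quotas P8 4.357, P4 1.059, P3 6.380, P6 6.626.
Rounding up: P8 5, P4 2, P3 7, P6 7 (total 21).
P3 receives 7.

7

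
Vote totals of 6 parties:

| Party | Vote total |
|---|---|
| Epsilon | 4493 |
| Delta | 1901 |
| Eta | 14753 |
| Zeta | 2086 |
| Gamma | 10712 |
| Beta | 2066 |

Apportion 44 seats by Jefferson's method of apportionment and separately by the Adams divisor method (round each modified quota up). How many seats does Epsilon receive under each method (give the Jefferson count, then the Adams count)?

Jefferson: Epsilon 5, Delta 2, Eta 19, Zeta 2, Gamma 14, Beta 2.
Adams: Epsilon 6, Delta 3, Eta 17, Zeta 3, Gamma 12, Beta 3.
Epsilon gets 5 under Jefferson and 6 under Adams.

5 and 6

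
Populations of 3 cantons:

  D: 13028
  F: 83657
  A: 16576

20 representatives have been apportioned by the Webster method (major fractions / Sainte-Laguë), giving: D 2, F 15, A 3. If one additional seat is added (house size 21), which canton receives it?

F

Priority for the next seat is population ÷ (current seats + 0.5).
Priorities: D 5211.200, F 5397.226, A 4736.000.
Highest priority: F.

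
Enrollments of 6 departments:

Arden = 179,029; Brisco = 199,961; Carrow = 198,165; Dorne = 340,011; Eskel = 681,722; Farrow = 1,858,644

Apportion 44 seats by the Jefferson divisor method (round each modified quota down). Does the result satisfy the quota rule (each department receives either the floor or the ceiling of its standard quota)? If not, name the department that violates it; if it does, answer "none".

Farrow

Standard quotas: Arden 2.278, Brisco 2.545, Carrow 2.522, Dorne 4.327, Eskel 8.675, Farrow 23.653.
Jefferson allocation: Arden 2, Brisco 2, Carrow 2, Dorne 4, Eskel 9, Farrow 25.
Farrow has quota 23.653 (lower 23, upper 24) but receives 25 — outside the quota interval.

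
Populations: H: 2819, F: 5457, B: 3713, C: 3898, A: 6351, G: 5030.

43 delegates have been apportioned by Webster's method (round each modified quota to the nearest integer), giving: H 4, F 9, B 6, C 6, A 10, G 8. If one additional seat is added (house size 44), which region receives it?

Priority for the next seat is population ÷ (current seats + 0.5).
Priorities: H 626.444, F 574.421, B 571.231, C 599.692, A 604.857, G 591.765.
Highest priority: H.

H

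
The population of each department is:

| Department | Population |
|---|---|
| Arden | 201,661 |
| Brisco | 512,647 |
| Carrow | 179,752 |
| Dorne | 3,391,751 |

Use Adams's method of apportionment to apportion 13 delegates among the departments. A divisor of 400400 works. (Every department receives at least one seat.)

Arden=1, Brisco=2, Carrow=1, Dorne=9

With modified divisor 400400: modified quotas Arden 0.504, Brisco 1.280, Carrow 0.449, Dorne 8.471.
Rounding up: Arden 1, Brisco 2, Carrow 1, Dorne 9 (total 13).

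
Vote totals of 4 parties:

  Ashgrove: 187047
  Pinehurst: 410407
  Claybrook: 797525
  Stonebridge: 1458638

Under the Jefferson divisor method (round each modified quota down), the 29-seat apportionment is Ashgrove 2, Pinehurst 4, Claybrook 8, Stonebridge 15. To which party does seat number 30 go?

Priority for the next seat is population ÷ (current seats + 1).
Priorities: Ashgrove 62349.000, Pinehurst 82081.400, Claybrook 88613.889, Stonebridge 91164.875.
Highest priority: Stonebridge.

Stonebridge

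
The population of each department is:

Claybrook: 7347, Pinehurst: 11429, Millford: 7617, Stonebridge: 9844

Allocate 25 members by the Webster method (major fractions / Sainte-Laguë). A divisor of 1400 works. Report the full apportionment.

Claybrook 5, Pinehurst 8, Millford 5, Stonebridge 7

With modified divisor 1400: modified quotas Claybrook 5.248, Pinehurst 8.164, Millford 5.441, Stonebridge 7.031.
Rounding to the nearest integer: Claybrook 5, Pinehurst 8, Millford 5, Stonebridge 7 (total 25).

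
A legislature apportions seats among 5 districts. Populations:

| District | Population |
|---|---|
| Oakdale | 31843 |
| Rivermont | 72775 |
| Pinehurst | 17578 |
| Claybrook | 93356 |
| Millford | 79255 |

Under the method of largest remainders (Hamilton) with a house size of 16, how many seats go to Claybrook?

5

Standard divisor: 294807 ÷ 16 ≈ 18425.438.
Standard quotas: Oakdale 1.7282, Rivermont 3.9497, Pinehurst 0.9540, Claybrook 5.0667, Millford 4.3014.
Lower quotas: Oakdale 1, Rivermont 3, Pinehurst 0, Claybrook 5, Millford 4 (sum 13, leaving 3 seats).
Remainders in descending order: Pinehurst 0.9540, Rivermont 0.9497, Oakdale 0.7282, Millford 0.3014, Claybrook 0.0667.
The surplus seats go to Pinehurst, Rivermont, Oakdale.
Claybrook receives 5.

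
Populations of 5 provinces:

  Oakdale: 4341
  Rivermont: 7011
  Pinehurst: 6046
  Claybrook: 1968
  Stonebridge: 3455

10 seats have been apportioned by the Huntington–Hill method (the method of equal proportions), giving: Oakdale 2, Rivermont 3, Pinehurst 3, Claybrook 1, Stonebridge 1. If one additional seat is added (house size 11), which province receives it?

Stonebridge

Priority for the next seat is population ÷ (√(s·(s+1))).
Priorities: Oakdale 1772.206, Rivermont 2023.901, Pinehurst 1745.330, Claybrook 1391.586, Stonebridge 2443.054.
Highest priority: Stonebridge.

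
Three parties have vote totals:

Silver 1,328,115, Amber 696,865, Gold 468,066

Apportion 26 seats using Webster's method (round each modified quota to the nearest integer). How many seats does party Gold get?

5

Standard divisor 2493046/26 ≈ 95886.385; standard quotas: Silver 13.851, Amber 7.268, Gold 4.881.
Rounding to the nearest integer gives Silver 14, Amber 7, Gold 5 — total 26, matching the house size, so no adjustment is needed.
Gold receives 5.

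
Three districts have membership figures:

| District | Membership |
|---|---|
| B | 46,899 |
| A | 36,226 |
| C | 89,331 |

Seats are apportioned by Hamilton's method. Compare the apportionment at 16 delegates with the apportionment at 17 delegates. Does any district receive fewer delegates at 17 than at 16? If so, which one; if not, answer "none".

At 16 seats: B 4, A 4, C 8.
At 17 seats: B 5, A 3, C 9.
A drops from 4 to 3.

A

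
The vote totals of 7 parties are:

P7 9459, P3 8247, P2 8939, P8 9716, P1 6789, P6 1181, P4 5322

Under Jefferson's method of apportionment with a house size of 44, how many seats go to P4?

5

Standard divisor 49653/44 ≈ 1128.477; standard quotas: P7 8.382, P3 7.308, P2 7.921, P8 8.610, P1 6.016, P6 1.047, P4 4.716.
Rounding down gives 8, 7, 7, 8, 6, 1, 4 = 41 seats, so the divisor must be adjusted.
With modified divisor 1060: modified quotas P7 8.924, P3 7.780, P2 8.433, P8 9.166, P1 6.405, P6 1.114, P4 5.021.
Rounding down: P7 8, P3 7, P2 8, P8 9, P1 6, P6 1, P4 5 (total 44).
P4 receives 5.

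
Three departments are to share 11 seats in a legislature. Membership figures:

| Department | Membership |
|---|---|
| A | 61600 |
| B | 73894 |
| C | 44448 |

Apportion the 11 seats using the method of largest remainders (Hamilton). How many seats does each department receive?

A: 4; B: 4; C: 3

Total 179942; standard divisor 179942/11 ≈ 16358.364.
Standard quotas: A 3.7657, B 4.5172, C 2.7171.
Lower quotas: A 3, B 4, C 2 (sum 9, leaving 2 seats).
Remainders in descending order: A 0.7657, C 0.7171, B 0.5172.
The surplus seats go to A, C.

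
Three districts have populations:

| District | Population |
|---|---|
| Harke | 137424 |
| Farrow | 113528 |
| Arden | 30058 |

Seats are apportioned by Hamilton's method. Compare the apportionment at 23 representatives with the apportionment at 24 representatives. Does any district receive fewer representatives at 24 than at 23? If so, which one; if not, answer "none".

At 23 seats: Harke 11, Farrow 9, Arden 3.
At 24 seats: Harke 12, Farrow 10, Arden 2.
Arden drops from 3 to 2.

Arden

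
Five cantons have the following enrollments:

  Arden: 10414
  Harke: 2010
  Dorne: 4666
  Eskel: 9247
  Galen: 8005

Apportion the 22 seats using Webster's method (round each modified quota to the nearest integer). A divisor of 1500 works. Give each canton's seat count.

With modified divisor 1500: modified quotas Arden 6.943, Harke 1.340, Dorne 3.111, Eskel 6.165, Galen 5.337.
Rounding to the nearest integer: Arden 7, Harke 1, Dorne 3, Eskel 6, Galen 5 (total 22).

Arden 7, Harke 1, Dorne 3, Eskel 6, Galen 5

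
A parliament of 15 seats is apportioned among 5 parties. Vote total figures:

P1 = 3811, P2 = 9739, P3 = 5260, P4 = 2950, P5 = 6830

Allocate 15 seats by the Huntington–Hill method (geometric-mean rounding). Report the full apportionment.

With divisor 2029: modified quotas P1 1.878, P2 4.800, P3 2.592, P4 1.454, P5 3.366.
Geometric-mean thresholds: P1 √(1·2)=1.414, P2 √(4·5)=4.472, P3 √(2·3)=2.449, P4 √(1·2)=1.414, P5 √(3·4)=3.464.
Each quota rounded against its threshold gives P1 2, P2 5, P3 3, P4 2, P5 3 (total 15).

P1 2; P2 5; P3 3; P4 2; P5 3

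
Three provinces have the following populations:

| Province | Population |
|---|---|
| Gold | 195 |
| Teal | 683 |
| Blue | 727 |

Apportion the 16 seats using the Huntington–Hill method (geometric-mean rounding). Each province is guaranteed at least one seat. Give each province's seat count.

Gold 2, Teal 7, Blue 7

With divisor 101: modified quotas Gold 1.931, Teal 6.762, Blue 7.198.
Geometric-mean thresholds: Gold √(1·2)=1.414, Teal √(6·7)=6.481, Blue √(7·8)=7.483.
Each quota rounded against its threshold gives Gold 2, Teal 7, Blue 7 (total 16).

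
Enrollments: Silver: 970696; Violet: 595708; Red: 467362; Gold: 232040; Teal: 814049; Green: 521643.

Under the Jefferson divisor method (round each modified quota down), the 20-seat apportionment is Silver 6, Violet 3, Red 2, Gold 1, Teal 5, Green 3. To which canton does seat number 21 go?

Priority for the next seat is population ÷ (current seats + 1).
Priorities: Silver 138670.857, Violet 148927.000, Red 155787.333, Gold 116020.000, Teal 135674.833, Green 130410.750.
Highest priority: Red.

Red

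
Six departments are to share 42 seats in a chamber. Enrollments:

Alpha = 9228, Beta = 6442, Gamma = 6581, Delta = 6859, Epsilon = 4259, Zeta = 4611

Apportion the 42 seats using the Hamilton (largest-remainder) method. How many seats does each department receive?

Standard divisor: 37980 ÷ 42 ≈ 904.286.
Standard quotas: Alpha 10.2047, Beta 7.1239, Gamma 7.2776, Delta 7.5850, Epsilon 4.7098, Zeta 5.0991.
Lower quotas: Alpha 10, Beta 7, Gamma 7, Delta 7, Epsilon 4, Zeta 5 (sum 40, leaving 2 seats).
Remainders in descending order: Epsilon 0.7098, Delta 0.5850, Gamma 0.2776, Alpha 0.2047, Beta 0.1239, Zeta 0.0991.
Largest remainders: Epsilon, Delta receive the extra seats.

Alpha: 10, Beta: 7, Gamma: 7, Delta: 8, Epsilon: 5, Zeta: 5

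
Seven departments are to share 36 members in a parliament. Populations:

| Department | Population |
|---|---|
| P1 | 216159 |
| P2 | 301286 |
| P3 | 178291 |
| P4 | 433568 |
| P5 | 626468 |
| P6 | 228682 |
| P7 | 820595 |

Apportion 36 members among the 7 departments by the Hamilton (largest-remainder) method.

Total 2805049; standard divisor 2805049/36 ≈ 77918.028.
Standard quotas: P1 2.7742, P2 3.8667, P3 2.2882, P4 5.5644, P5 8.0401, P6 2.9349, P7 10.5315.
Lower quotas: P1 2, P2 3, P3 2, P4 5, P5 8, P6 2, P7 10 (sum 32, leaving 4 seats).
Remainders in descending order: P6 0.9349, P2 0.8667, P1 0.7742, P4 0.5644, P7 0.5315, P3 0.2882, P5 0.0401.
The surplus seats go to P6, P2, P1, P4.

P1=3, P2=4, P3=2, P4=6, P5=8, P6=3, P7=10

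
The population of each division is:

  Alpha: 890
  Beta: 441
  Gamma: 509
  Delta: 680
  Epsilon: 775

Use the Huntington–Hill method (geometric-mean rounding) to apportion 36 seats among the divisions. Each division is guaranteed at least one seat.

With divisor 92: modified quotas Alpha 9.674, Beta 4.793, Gamma 5.533, Delta 7.391, Epsilon 8.424.
Geometric-mean thresholds: Alpha √(9·10)=9.487, Beta √(4·5)=4.472, Gamma √(5·6)=5.477, Delta √(7·8)=7.483, Epsilon √(8·9)=8.485.
Each quota rounded against its threshold gives Alpha 10, Beta 5, Gamma 6, Delta 7, Epsilon 8 (total 36).

Alpha: 10, Beta: 5, Gamma: 6, Delta: 7, Epsilon: 8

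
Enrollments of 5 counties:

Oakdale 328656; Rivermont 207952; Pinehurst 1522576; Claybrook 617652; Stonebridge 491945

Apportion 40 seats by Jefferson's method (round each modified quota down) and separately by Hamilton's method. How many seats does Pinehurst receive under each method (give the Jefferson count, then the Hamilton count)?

Jefferson: Oakdale 4, Rivermont 2, Pinehurst 20, Claybrook 8, Stonebridge 6.
Hamilton: Oakdale 4, Rivermont 3, Pinehurst 19, Claybrook 8, Stonebridge 6.
Pinehurst gets 20 under Jefferson and 19 under Hamilton.

20 and 19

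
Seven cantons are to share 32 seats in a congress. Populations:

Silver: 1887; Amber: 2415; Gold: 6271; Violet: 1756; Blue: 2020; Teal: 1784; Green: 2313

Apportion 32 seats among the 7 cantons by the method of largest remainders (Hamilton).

Silver=3; Amber=4; Gold=11; Violet=3; Blue=4; Teal=3; Green=4

Standard divisor: 18446 ÷ 32 ≈ 576.438.
Standard quotas: Silver 3.2736, Amber 4.1895, Gold 10.8789, Violet 3.0463, Blue 3.5043, Teal 3.0949, Green 4.0126.
Lower quotas: Silver 3, Amber 4, Gold 10, Violet 3, Blue 3, Teal 3, Green 4 (sum 30, leaving 2 seats).
Remainders in descending order: Gold 0.8789, Blue 0.5043, Silver 0.2736, Amber 0.1895, Teal 0.0949, Violet 0.0463, Green 0.0126.
Largest remainders: Gold, Blue receive the extra seats.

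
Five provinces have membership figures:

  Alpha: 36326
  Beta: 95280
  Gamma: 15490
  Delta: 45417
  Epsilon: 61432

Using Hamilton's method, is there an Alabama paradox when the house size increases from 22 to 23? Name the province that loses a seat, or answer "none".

At 22 seats: Alpha 3, Beta 8, Gamma 2, Delta 4, Epsilon 5.
At 23 seats: Alpha 3, Beta 9, Gamma 1, Delta 4, Epsilon 6.
Gamma drops from 2 to 1.

Gamma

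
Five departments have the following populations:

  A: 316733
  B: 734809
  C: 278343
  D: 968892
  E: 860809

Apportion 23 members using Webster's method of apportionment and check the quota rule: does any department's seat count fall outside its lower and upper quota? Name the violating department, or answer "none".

none

Standard quotas: A 2.306, B 5.349, C 2.026, D 7.053, E 6.266.
Webster allocation: A 2, B 6, C 2, D 7, E 6.
Every allocation lies between the lower and upper quota.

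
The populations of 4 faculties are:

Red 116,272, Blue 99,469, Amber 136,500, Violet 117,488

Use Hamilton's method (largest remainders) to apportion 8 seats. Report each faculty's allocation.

Red: 2, Blue: 2, Amber: 2, Violet: 2

Total 469729; standard divisor 469729/8 ≈ 58716.125.
Standard quotas: Red 1.9802, Blue 1.6941, Amber 2.3247, Violet 2.0009.
Lower quotas: Red 1, Blue 1, Amber 2, Violet 2 (sum 6, leaving 2 seats).
Remainders in descending order: Red 0.9802, Blue 0.6941, Amber 0.3247, Violet 0.0009.
The surplus seats go to Red, Blue.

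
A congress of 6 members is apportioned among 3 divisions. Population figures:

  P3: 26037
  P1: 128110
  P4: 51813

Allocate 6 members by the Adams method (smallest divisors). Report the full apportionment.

Standard divisor 205960/6 ≈ 34326.667; standard quotas: P3 0.759, P1 3.732, P4 1.509.
Rounding up gives 1, 4, 2 = 7 seats, so the divisor must be adjusted.
With modified divisor 47300: modified quotas P3 0.550, P1 2.708, P4 1.095.
Rounding up: P3 1, P1 3, P4 2 (total 6).

P3=1, P1=3, P4=2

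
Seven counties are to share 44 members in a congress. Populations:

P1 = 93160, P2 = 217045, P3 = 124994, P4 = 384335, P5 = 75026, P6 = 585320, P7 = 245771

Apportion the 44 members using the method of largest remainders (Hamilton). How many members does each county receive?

P1 2, P2 6, P3 3, P4 10, P5 2, P6 15, P7 6

The standard divisor is 1725651/44 ≈ 39219.341.
Standard quotas: P1 2.3754, P2 5.5341, P3 3.1870, P4 9.7996, P5 1.9130, P6 14.9243, P7 6.2666.
Lower quotas: P1 2, P2 5, P3 3, P4 9, P5 1, P6 14, P7 6 (sum 40, leaving 4 seats).
Remainders in descending order: P6 0.9243, P5 0.9130, P4 0.7996, P2 0.5341, P1 0.3754, P7 0.2666, P3 0.1870.
Largest remainders: P6, P5, P4, P2 receive the extra seats.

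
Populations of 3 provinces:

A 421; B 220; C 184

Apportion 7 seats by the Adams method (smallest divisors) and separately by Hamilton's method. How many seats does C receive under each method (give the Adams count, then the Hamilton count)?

2 and 1

Adams: A 3, B 2, C 2.
Hamilton: A 4, B 2, C 1.
C gets 2 under Adams and 1 under Hamilton.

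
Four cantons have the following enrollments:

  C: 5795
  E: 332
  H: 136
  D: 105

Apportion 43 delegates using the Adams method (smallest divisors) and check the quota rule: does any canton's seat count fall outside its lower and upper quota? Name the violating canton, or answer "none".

C

Standard quotas: C 39.131, E 2.242, H 0.918, D 0.709.
Adams allocation: C 38, E 3, H 1, D 1.
C has quota 39.131 (lower 39, upper 40) but receives 38 — outside the quota interval.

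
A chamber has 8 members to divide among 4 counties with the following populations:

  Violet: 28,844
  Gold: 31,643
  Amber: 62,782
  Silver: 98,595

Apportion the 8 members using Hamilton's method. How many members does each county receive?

Violet=1, Gold=1, Amber=2, Silver=4

Standard divisor: 221864 ÷ 8 = 27733.
Standard quotas: Violet 1.0401, Gold 1.1410, Amber 2.2638, Silver 3.5552.
Lower quotas: Violet 1, Gold 1, Amber 2, Silver 3 (sum 7, leaving 1 seat).
Remainders in descending order: Silver 0.5552, Amber 0.2638, Gold 0.1410, Violet 0.0401.
Largest remainder: Silver receives the extra seat.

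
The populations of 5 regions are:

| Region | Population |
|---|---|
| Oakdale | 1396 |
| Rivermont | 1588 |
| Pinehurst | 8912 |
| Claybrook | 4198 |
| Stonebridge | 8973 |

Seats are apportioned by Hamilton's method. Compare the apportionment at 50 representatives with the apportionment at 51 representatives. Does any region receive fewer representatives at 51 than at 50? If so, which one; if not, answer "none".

At 50 seats: Oakdale 3, Rivermont 3, Pinehurst 18, Claybrook 8, Stonebridge 18.
At 51 seats: Oakdale 3, Rivermont 3, Pinehurst 18, Claybrook 9, Stonebridge 18.
No region's allocation decreased.

none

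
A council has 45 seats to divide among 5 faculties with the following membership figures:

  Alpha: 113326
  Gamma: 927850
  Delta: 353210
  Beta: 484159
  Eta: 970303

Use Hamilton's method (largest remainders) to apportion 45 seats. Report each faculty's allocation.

Alpha 2, Gamma 15, Delta 5, Beta 8, Eta 15

Total 2848848; standard divisor 2848848/45 ≈ 63307.733.
Standard quotas: Alpha 1.7901, Gamma 14.6562, Delta 5.5793, Beta 7.6477, Eta 15.3268.
Lower quotas: Alpha 1, Gamma 14, Delta 5, Beta 7, Eta 15 (sum 42, leaving 3 seats).
Remainders in descending order: Alpha 0.7901, Gamma 0.6562, Beta 0.6477, Delta 0.5793, Eta 0.3268.
The surplus seats go to Alpha, Gamma, Beta.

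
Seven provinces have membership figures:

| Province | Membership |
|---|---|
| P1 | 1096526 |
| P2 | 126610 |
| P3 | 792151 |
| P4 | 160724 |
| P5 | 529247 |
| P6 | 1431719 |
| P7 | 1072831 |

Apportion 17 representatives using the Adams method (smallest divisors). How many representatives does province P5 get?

2

Standard divisor 5209808/17 ≈ 306459.294; standard quotas: P1 3.578, P2 0.413, P3 2.585, P4 0.524, P5 1.727, P6 4.672, P7 3.501.
Rounding up gives 4, 1, 3, 1, 2, 5, 4 = 20 seats, so the divisor must be adjusted.
With modified divisor 380800: modified quotas P1 2.880, P2 0.332, P3 2.080, P4 0.422, P5 1.390, P6 3.760, P7 2.817.
Rounding up: P1 3, P2 1, P3 3, P4 1, P5 2, P6 4, P7 3 (total 17).
P5 receives 2.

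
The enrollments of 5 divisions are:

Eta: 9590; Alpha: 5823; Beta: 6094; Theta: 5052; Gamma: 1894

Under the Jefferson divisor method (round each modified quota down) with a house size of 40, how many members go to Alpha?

8

Standard divisor 28453/40 ≈ 711.325; standard quotas: Eta 13.482, Alpha 8.186, Beta 8.567, Theta 7.102, Gamma 2.663.
Rounding down gives 13, 8, 8, 7, 2 = 38 seats, so the divisor must be adjusted.
With modified divisor 660: modified quotas Eta 14.530, Alpha 8.823, Beta 9.233, Theta 7.655, Gamma 2.870.
Rounding down: Eta 14, Alpha 8, Beta 9, Theta 7, Gamma 2 (total 40).
Alpha receives 8.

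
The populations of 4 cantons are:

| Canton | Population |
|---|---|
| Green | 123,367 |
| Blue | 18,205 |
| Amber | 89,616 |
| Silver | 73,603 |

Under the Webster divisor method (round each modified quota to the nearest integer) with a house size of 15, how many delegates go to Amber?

Standard divisor 304791/15 ≈ 20319.4; standard quotas: Green 6.071, Blue 0.896, Amber 4.410, Silver 3.622.
Rounding to the nearest integer gives Green 6, Blue 1, Amber 4, Silver 4 — total 15, matching the house size, so no adjustment is needed.
Amber receives 4.

4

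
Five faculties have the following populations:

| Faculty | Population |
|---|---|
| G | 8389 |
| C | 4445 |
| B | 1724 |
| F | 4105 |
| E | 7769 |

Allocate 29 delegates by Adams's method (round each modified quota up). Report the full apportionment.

Standard divisor 26432/29 ≈ 911.448; standard quotas: G 9.204, C 4.877, B 1.891, F 4.504, E 8.524.
Rounding up gives 10, 5, 2, 5, 9 = 31 seats, so the divisor must be adjusted.
With modified divisor 1000: modified quotas G 8.389, C 4.445, B 1.724, F 4.105, E 7.769.
Rounding up: G 9, C 5, B 2, F 5, E 8 (total 29).

G=9, C=5, B=2, F=5, E=8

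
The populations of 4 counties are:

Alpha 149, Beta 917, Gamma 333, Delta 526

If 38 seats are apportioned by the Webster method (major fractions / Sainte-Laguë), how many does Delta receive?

Standard divisor 1925/38 ≈ 50.658; standard quotas: Alpha 2.941, Beta 18.102, Gamma 6.574, Delta 10.383.
Rounding to the nearest integer gives Alpha 3, Beta 18, Gamma 7, Delta 10 — total 38, matching the house size, so no adjustment is needed.
Delta receives 10.

10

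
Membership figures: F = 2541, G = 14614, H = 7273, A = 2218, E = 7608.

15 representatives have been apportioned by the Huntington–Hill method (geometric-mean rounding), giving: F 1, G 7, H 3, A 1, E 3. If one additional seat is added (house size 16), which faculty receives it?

E

Priority for the next seat is population ÷ (√(s·(s+1))).
Priorities: F 1796.758, G 1952.878, H 2099.534, A 1568.363, E 2196.240.
Highest priority: E.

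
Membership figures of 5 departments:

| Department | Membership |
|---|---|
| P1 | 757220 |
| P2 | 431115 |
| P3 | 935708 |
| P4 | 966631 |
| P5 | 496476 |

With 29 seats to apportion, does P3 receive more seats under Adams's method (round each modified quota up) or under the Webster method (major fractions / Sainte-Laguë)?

Webster

Adams: P1 6, P2 4, P3 7, P4 8, P5 4.
Webster: P1 6, P2 3, P3 8, P4 8, P5 4.
P3 gets 7 under Adams and 8 under Webster.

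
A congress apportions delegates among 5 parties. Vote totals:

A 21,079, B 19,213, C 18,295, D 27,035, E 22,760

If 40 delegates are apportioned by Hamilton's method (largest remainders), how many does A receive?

8

Standard divisor: 108382 ÷ 40 ≈ 2709.55.
Standard quotas: A 7.7795, B 7.0908, C 6.7520, D 9.9777, E 8.3999.
Lower quotas: A 7, B 7, C 6, D 9, E 8 (sum 37, leaving 3 seats).
Remainders in descending order: D 0.9777, A 0.7795, C 0.7520, E 0.3999, B 0.0908.
Largest remainders: D, A, C receive the extra seats.
A receives 8.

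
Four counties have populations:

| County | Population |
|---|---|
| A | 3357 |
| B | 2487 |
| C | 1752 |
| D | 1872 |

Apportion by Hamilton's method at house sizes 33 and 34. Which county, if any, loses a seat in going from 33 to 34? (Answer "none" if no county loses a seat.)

none

At 33 seats: A 12, B 9, C 6, D 6.
At 34 seats: A 12, B 9, C 6, D 7.
No county's allocation decreased.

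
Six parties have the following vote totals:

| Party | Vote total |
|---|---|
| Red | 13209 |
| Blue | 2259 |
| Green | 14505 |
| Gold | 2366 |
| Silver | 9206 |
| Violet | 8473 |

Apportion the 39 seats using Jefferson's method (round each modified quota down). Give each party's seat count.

Red=11, Blue=1, Green=12, Gold=1, Silver=7, Violet=7

Standard divisor 50018/39 ≈ 1282.513; standard quotas: Red 10.299, Blue 1.761, Green 11.310, Gold 1.845, Silver 7.178, Violet 6.607.
Rounding down gives 10, 1, 11, 1, 7, 6 = 36 seats, so the divisor must be adjusted.
With modified divisor 1195.47: modified quotas Red 11.049, Blue 1.890, Green 12.133, Gold 1.979, Silver 7.701, Violet 7.088.
Rounding down: Red 11, Blue 1, Green 12, Gold 1, Silver 7, Violet 7 (total 39).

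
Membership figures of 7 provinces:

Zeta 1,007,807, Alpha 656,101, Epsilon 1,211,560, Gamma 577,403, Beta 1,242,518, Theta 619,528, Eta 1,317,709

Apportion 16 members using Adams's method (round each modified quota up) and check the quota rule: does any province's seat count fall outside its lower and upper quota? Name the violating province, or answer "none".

none

Standard quotas: Zeta 2.431, Alpha 1.583, Epsilon 2.923, Gamma 1.393, Beta 2.997, Theta 1.494, Eta 3.179.
Adams allocation: Zeta 2, Alpha 2, Epsilon 3, Gamma 1, Beta 3, Theta 2, Eta 3.
Every allocation lies between the lower and upper quota.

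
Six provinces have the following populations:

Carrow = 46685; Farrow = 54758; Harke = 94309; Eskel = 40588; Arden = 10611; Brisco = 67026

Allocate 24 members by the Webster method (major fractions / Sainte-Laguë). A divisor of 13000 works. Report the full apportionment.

With modified divisor 13000: modified quotas Carrow 3.591, Farrow 4.212, Harke 7.255, Eskel 3.122, Arden 0.816, Brisco 5.156.
Rounding to the nearest integer: Carrow 4, Farrow 4, Harke 7, Eskel 3, Arden 1, Brisco 5 (total 24).

Carrow: 4; Farrow: 4; Harke: 7; Eskel: 3; Arden: 1; Brisco: 5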